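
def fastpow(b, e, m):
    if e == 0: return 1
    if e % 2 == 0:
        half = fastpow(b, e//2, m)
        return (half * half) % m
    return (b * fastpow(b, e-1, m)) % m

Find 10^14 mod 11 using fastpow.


fastpow(10, 14, 11): e is even, compute fastpow(10, 7, 11)
  fastpow(10, 7, 11): e is odd, compute fastpow(10, 6, 11)
    fastpow(10, 6, 11): e is even, compute fastpow(10, 3, 11)
      fastpow(10, 3, 11): e is odd, compute fastpow(10, 2, 11)
        fastpow(10, 2, 11): e is even, compute fastpow(10, 1, 11)
          fastpow(10, 1, 11): e is odd, compute fastpow(10, 0, 11)
          fastpow(10, 0, 11) = 1
          (10 * 1) % 11 = 10
        half=10, (10*10) % 11 = 1
      (10 * 1) % 11 = 10
    half=10, (10*10) % 11 = 1
  (10 * 1) % 11 = 10
half=10, (10*10) % 11 = 1

1


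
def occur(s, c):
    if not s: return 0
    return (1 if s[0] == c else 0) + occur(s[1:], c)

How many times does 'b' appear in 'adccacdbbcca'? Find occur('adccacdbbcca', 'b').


s[0]='a' != 'b' -> 0
s[0]='d' != 'b' -> 0
s[0]='c' != 'b' -> 0
s[0]='c' != 'b' -> 0
s[0]='a' != 'b' -> 0
s[0]='c' != 'b' -> 0
s[0]='d' != 'b' -> 0
s[0]='b' == 'b' -> 1
s[0]='b' == 'b' -> 1
s[0]='c' != 'b' -> 0
s[0]='c' != 'b' -> 0
s[0]='a' != 'b' -> 0
Sum: 0 + 0 + 0 + 0 + 0 + 0 + 0 + 1 + 1 + 0 + 0 + 0 = 2

2


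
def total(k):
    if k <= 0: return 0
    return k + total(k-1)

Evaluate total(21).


total(21)
= 21 + 20 + 19 + 18 + 17 + 16 + 15 + 14 + 13 + 12 + 11 + 10 + 9 + 8 + 7 + 6 + 5 + 4 + 3 + 2 + 1 + total(0)
= 21 + 20 + 19 + 18 + 17 + 16 + 15 + 14 + 13 + 12 + 11 + 10 + 9 + 8 + 7 + 6 + 5 + 4 + 3 + 2 + 1 + 0
= 231

231


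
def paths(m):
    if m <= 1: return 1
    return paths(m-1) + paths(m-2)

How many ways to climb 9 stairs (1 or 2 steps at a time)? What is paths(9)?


Building up from base cases:
paths(0) = 1
paths(1) = 1
paths(2) = paths(1) + paths(0) = 1 + 1 = 2
paths(3) = paths(2) + paths(1) = 2 + 1 = 3
paths(4) = paths(3) + paths(2) = 3 + 2 = 5
paths(5) = paths(4) + paths(3) = 5 + 3 = 8
paths(6) = paths(5) + paths(4) = 8 + 5 = 13
paths(7) = paths(6) + paths(5) = 13 + 8 = 21
paths(8) = paths(7) + paths(6) = 21 + 13 = 34
paths(9) = paths(8) + paths(7) = 34 + 21 = 55

55


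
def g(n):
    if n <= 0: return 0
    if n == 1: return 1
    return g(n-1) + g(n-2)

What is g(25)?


Computing g(25) bottom-up:
g(0) = 0
g(1) = 1
g(2) = g(1) + g(0) = 1 + 0 = 1
g(3) = g(2) + g(1) = 1 + 1 = 2
g(4) = g(3) + g(2) = 2 + 1 = 3
g(5) = g(4) + g(3) = 3 + 2 = 5
g(6) = g(5) + g(4) = 5 + 3 = 8
g(7) = g(6) + g(5) = 8 + 5 = 13
g(8) = g(7) + g(6) = 13 + 8 = 21
g(9) = g(8) + g(7) = 21 + 13 = 34
g(10) = g(9) + g(8) = 34 + 21 = 55
g(11) = g(10) + g(9) = 55 + 34 = 89
g(12) = g(11) + g(10) = 89 + 55 = 144
g(13) = g(12) + g(11) = 144 + 89 = 233
g(14) = g(13) + g(12) = 233 + 144 = 377
g(15) = g(14) + g(13) = 377 + 233 = 610
g(16) = g(15) + g(14) = 610 + 377 = 987
g(17) = g(16) + g(15) = 987 + 610 = 1597
g(18) = g(17) + g(16) = 1597 + 987 = 2584
g(19) = g(18) + g(17) = 2584 + 1597 = 4181
g(20) = g(19) + g(18) = 4181 + 2584 = 6765
g(21) = g(20) + g(19) = 6765 + 4181 = 10946
g(22) = g(21) + g(20) = 10946 + 6765 = 17711
g(23) = g(22) + g(21) = 17711 + 10946 = 28657
g(24) = g(23) + g(22) = 28657 + 17711 = 46368
g(25) = g(24) + g(23) = 46368 + 28657 = 75025

75025


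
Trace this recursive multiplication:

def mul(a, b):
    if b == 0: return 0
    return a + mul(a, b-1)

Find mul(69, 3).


mul(69, 3) = 69 + mul(69, 2)
mul(69, 2) = 69 + mul(69, 1)
mul(69, 1) = 69 + mul(69, 0)
mul(69, 0) = 0  (base case)
Total: 69 + 69 + 69 + 0 = 207

207


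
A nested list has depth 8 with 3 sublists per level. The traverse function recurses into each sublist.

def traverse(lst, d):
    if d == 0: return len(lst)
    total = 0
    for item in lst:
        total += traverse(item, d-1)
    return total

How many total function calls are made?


At depth 0 (root): 1 call
At depth 1: each of 1 parents calls traverse on 3 children = 3 calls
At depth 2: each of 3 parents calls traverse on 3 children = 9 calls
At depth 3: each of 9 parents calls traverse on 3 children = 27 calls
At depth 4: each of 27 parents calls traverse on 3 children = 81 calls
At depth 5: each of 81 parents calls traverse on 3 children = 243 calls
At depth 6: each of 243 parents calls traverse on 3 children = 729 calls
At depth 7: each of 729 parents calls traverse on 3 children = 2187 calls
At depth 8: each of 2187 parents calls traverse on 3 children = 6561 calls
Total: 1 + 3 + 9 + 27 + 81 + 243 + 729 + 2187 + 6561 = 9841

9841


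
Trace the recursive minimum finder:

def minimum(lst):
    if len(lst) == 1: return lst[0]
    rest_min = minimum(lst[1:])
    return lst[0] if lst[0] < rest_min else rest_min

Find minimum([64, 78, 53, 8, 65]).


minimum([64, 78, 53, 8, 65]): compare 64 with minimum([78, 53, 8, 65])
minimum([78, 53, 8, 65]): compare 78 with minimum([53, 8, 65])
minimum([53, 8, 65]): compare 53 with minimum([8, 65])
minimum([8, 65]): compare 8 with minimum([65])
minimum([65]) = 65  (base case)
Compare 8 with 65 -> 8
Compare 53 with 8 -> 8
Compare 78 with 8 -> 8
Compare 64 with 8 -> 8

8


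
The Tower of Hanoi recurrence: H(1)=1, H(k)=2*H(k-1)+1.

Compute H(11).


H(11) = 2 * H(10) + 1
H(10) = 2 * H(9) + 1
H(9) = 2 * H(8) + 1
H(8) = 2 * H(7) + 1
H(7) = 2 * H(6) + 1
H(6) = 2 * H(5) + 1
H(5) = 2 * H(4) + 1
H(4) = 2 * H(3) + 1
H(3) = 2 * H(2) + 1
H(2) = 2 * H(1) + 1
H(1) = 1  (base case)
H(2) = 2 * 1 + 1 = 3
H(3) = 2 * 3 + 1 = 7
H(4) = 2 * 7 + 1 = 15
H(5) = 2 * 15 + 1 = 31
H(6) = 2 * 31 + 1 = 63
H(7) = 2 * 63 + 1 = 127
H(8) = 2 * 127 + 1 = 255
H(9) = 2 * 255 + 1 = 511
H(10) = 2 * 511 + 1 = 1023
H(11) = 2 * 1023 + 1 = 2047

2047


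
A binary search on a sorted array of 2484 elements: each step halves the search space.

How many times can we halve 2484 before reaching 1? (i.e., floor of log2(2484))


2484 / 2 = 1242
1242 / 2 = 621
621 / 2 = 310
310 / 2 = 155
155 / 2 = 77
77 / 2 = 38
38 / 2 = 19
19 / 2 = 9
9 / 2 = 4
4 / 2 = 2
2 / 2 = 1
Reached 1 after 11 halvings

11


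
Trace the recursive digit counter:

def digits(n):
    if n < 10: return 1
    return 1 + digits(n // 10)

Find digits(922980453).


digits(922980453) = 1 + digits(92298045)
digits(92298045) = 1 + digits(9229804)
digits(9229804) = 1 + digits(922980)
digits(922980) = 1 + digits(92298)
digits(92298) = 1 + digits(9229)
digits(9229) = 1 + digits(922)
digits(922) = 1 + digits(92)
digits(92) = 1 + digits(9)
digits(9) = 1  (base case: 9 < 10)
Unwinding: 1 + 1 + 1 + 1 + 1 + 1 + 1 + 1 + 1 = 9

9


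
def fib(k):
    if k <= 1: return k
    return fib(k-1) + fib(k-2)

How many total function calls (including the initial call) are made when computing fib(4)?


Let C(n) = total calls for fib(n)
C(0) = 1, C(1) = 1
C(2) = 1 + C(1) + C(0) = 1 + 1 + 1 = 3
C(3) = 1 + C(2) + C(1) = 1 + 3 + 1 = 5
C(4) = 1 + C(3) + C(2) = 1 + 5 + 3 = 9

9


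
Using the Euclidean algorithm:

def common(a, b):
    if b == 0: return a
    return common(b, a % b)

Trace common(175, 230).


common(175, 230) = common(230, 175)
common(230, 175) = common(175, 55)
common(175, 55) = common(55, 10)
common(55, 10) = common(10, 5)
common(10, 5) = common(5, 0)
common(5, 0) = 5  (base case)

5


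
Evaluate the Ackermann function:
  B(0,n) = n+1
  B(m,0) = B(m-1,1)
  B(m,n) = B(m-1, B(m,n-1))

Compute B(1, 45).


B(1, 45) = B(0, B(1, 44))
  B(1, 44) = B(0, B(1, 43))
    B(1, 43) = B(0, B(1, 42))
      B(1, 42) = B(0, B(1, 41))
        B(1, 41) = B(0, B(1, 40))
          B(1, 40) = B(0, B(1, 39))
          B(1, 39) = B(0, B(1, 38))
          B(1, 38) = B(0, B(1, 37))
          B(1, 37) = B(0, B(1, 36))
          B(1, 36) = B(0, B(1, 35))
          B(1, 35) = B(0, B(1, 34))
          B(1, 34) = B(0, B(1, 33))
          B(1, 33) = B(0, B(1, 32))
          B(1, 32) = B(0, B(1, 31))
          B(1, 31) = B(0, B(1, 30))
          B(1, 30) = B(0, B(1, 29))
          B(1, 29) = B(0, B(1, 28))
          B(1, 28) = B(0, B(1, 27))
          B(1, 27) = B(0, B(1, 26))
          B(1, 26) = B(0, B(1, 25))
          B(1, 25) = B(0, B(1, 24))
          B(1, 24) = B(0, B(1, 23))
          B(1, 23) = B(0, B(1, 22))
          B(1, 22) = B(0, B(1, 21))
          B(1, 21) = B(0, B(1, 20))
... (trace truncated)
Result: B(1, 45) = 47

47


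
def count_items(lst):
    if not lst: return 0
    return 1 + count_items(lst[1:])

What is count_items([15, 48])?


count_items([15, 48]) = 1 + count_items([48])
count_items([48]) = 1 + count_items([])
count_items([]) = 0  (base case)
Unwinding: 1 + 1 + 0 = 2

2


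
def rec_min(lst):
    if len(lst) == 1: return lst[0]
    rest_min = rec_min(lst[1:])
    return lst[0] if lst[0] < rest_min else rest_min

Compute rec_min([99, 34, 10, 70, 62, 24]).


rec_min([99, 34, 10, 70, 62, 24]): compare 99 with rec_min([34, 10, 70, 62, 24])
rec_min([34, 10, 70, 62, 24]): compare 34 with rec_min([10, 70, 62, 24])
rec_min([10, 70, 62, 24]): compare 10 with rec_min([70, 62, 24])
rec_min([70, 62, 24]): compare 70 with rec_min([62, 24])
rec_min([62, 24]): compare 62 with rec_min([24])
rec_min([24]) = 24  (base case)
Compare 62 with 24 -> 24
Compare 70 with 24 -> 24
Compare 10 with 24 -> 10
Compare 34 with 10 -> 10
Compare 99 with 10 -> 10

10


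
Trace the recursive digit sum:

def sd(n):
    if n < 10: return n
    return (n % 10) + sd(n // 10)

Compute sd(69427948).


sd(69427948) = 8 + sd(6942794)
sd(6942794) = 4 + sd(694279)
sd(694279) = 9 + sd(69427)
sd(69427) = 7 + sd(6942)
sd(6942) = 2 + sd(694)
sd(694) = 4 + sd(69)
sd(69) = 9 + sd(6)
sd(6) = 6  (base case)
Total: 8 + 4 + 9 + 7 + 2 + 4 + 9 + 6 = 49

49


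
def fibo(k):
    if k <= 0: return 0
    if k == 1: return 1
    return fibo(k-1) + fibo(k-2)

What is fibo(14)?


Computing fibo(14) bottom-up:
fibo(0) = 0
fibo(1) = 1
fibo(2) = fibo(1) + fibo(0) = 1 + 0 = 1
fibo(3) = fibo(2) + fibo(1) = 1 + 1 = 2
fibo(4) = fibo(3) + fibo(2) = 2 + 1 = 3
fibo(5) = fibo(4) + fibo(3) = 3 + 2 = 5
fibo(6) = fibo(5) + fibo(4) = 5 + 3 = 8
fibo(7) = fibo(6) + fibo(5) = 8 + 5 = 13
fibo(8) = fibo(7) + fibo(6) = 13 + 8 = 21
fibo(9) = fibo(8) + fibo(7) = 21 + 13 = 34
fibo(10) = fibo(9) + fibo(8) = 34 + 21 = 55
fibo(11) = fibo(10) + fibo(9) = 55 + 34 = 89
fibo(12) = fibo(11) + fibo(10) = 89 + 55 = 144
fibo(13) = fibo(12) + fibo(11) = 144 + 89 = 233
fibo(14) = fibo(13) + fibo(12) = 233 + 144 = 377

377


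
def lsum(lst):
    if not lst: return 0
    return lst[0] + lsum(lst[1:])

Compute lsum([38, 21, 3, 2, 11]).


lsum([38, 21, 3, 2, 11]) = 38 + lsum([21, 3, 2, 11])
lsum([21, 3, 2, 11]) = 21 + lsum([3, 2, 11])
lsum([3, 2, 11]) = 3 + lsum([2, 11])
lsum([2, 11]) = 2 + lsum([11])
lsum([11]) = 11 + lsum([])
lsum([]) = 0  (base case)
Total: 38 + 21 + 3 + 2 + 11 + 0 = 75

75


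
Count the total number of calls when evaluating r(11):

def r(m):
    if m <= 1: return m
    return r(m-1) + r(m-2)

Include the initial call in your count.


Let C(n) = total calls for r(n)
C(0) = 1, C(1) = 1
C(2) = 1 + C(1) + C(0) = 1 + 1 + 1 = 3
C(3) = 1 + C(2) + C(1) = 1 + 3 + 1 = 5
C(4) = 1 + C(3) + C(2) = 1 + 5 + 3 = 9
C(5) = 1 + C(4) + C(3) = 1 + 9 + 5 = 15
C(6) = 1 + C(5) + C(4) = 1 + 15 + 9 = 25
C(7) = 1 + C(6) + C(5) = 1 + 25 + 15 = 41
C(8) = 1 + C(7) + C(6) = 1 + 41 + 25 = 67
C(9) = 1 + C(8) + C(7) = 1 + 67 + 41 = 109
C(10) = 1 + C(9) + C(8) = 1 + 109 + 67 = 177
C(11) = 1 + C(10) + C(9) = 1 + 177 + 109 = 287

287


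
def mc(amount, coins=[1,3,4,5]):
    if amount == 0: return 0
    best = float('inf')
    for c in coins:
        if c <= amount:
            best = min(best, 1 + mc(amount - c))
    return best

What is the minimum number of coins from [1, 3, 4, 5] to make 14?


Building up with DP:
mc(0) = 0
mc(1) = min(1+mc(0)=1+0=1) = 1
mc(2) = min(1+mc(1)=1+1=2) = 2
mc(3) = min(1+mc(2)=1+2=3, 1+mc(0)=1+0=1) = 1
mc(4) = min(1+mc(3)=1+1=2, 1+mc(1)=1+1=2, 1+mc(0)=1+0=1) = 1
mc(5) = min(1+mc(4)=1+1=2, 1+mc(2)=1+2=3, 1+mc(1)=1+1=2, 1+mc(0)=1+0=1) = 1
mc(6) = min(1+mc(5)=1+1=2, 1+mc(3)=1+1=2, 1+mc(2)=1+2=3, 1+mc(1)=1+1=2) = 2
mc(7) = min(1+mc(6)=1+2=3, 1+mc(4)=1+1=2, 1+mc(3)=1+1=2, 1+mc(2)=1+2=3) = 2
mc(8) = min(1+mc(7)=1+2=3, 1+mc(5)=1+1=2, 1+mc(4)=1+1=2, 1+mc(3)=1+1=2) = 2
mc(9) = min(1+mc(8)=1+2=3, 1+mc(6)=1+2=3, 1+mc(5)=1+1=2, 1+mc(4)=1+1=2) = 2
mc(10) = min(1+mc(9)=1+2=3, 1+mc(7)=1+2=3, 1+mc(6)=1+2=3, 1+mc(5)=1+1=2) = 2
mc(11) = min(1+mc(10)=1+2=3, 1+mc(8)=1+2=3, 1+mc(7)=1+2=3, 1+mc(6)=1+2=3) = 3
mc(12) = min(1+mc(11)=1+3=4, 1+mc(9)=1+2=3, 1+mc(8)=1+2=3, 1+mc(7)=1+2=3) = 3
mc(13) = min(1+mc(12)=1+3=4, 1+mc(10)=1+2=3, 1+mc(9)=1+2=3, 1+mc(8)=1+2=3) = 3
mc(14) = min(1+mc(13)=1+3=4, 1+mc(11)=1+3=4, 1+mc(10)=1+2=3, 1+mc(9)=1+2=3) = 3

3


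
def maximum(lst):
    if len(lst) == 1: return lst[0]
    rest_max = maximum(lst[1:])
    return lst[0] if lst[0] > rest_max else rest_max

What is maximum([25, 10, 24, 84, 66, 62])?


maximum([25, 10, 24, 84, 66, 62]): compare 25 with maximum([10, 24, 84, 66, 62])
maximum([10, 24, 84, 66, 62]): compare 10 with maximum([24, 84, 66, 62])
maximum([24, 84, 66, 62]): compare 24 with maximum([84, 66, 62])
maximum([84, 66, 62]): compare 84 with maximum([66, 62])
maximum([66, 62]): compare 66 with maximum([62])
maximum([62]) = 62  (base case)
Compare 66 with 62 -> 66
Compare 84 with 66 -> 84
Compare 24 with 84 -> 84
Compare 10 with 84 -> 84
Compare 25 with 84 -> 84

84


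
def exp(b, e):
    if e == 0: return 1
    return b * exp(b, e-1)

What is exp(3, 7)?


exp(3, 7)
= 3 * exp(3, 6)
= 3 * 3 * exp(3, 5)
= 3 * 3 * 3 * exp(3, 4)
= 3 * 3 * 3 * 3 * exp(3, 3)
= 3 * 3 * 3 * 3 * 3 * exp(3, 2)
= 3 * 3 * 3 * 3 * 3 * 3 * exp(3, 1)
= 3 * 3 * 3 * 3 * 3 * 3 * 3 * exp(3, 0)
= 3 * 3 * 3 * 3 * 3 * 3 * 3 * 1
= 2187

2187


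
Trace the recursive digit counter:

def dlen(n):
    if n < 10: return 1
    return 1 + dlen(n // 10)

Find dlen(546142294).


dlen(546142294) = 1 + dlen(54614229)
dlen(54614229) = 1 + dlen(5461422)
dlen(5461422) = 1 + dlen(546142)
dlen(546142) = 1 + dlen(54614)
dlen(54614) = 1 + dlen(5461)
dlen(5461) = 1 + dlen(546)
dlen(546) = 1 + dlen(54)
dlen(54) = 1 + dlen(5)
dlen(5) = 1  (base case: 5 < 10)
Unwinding: 1 + 1 + 1 + 1 + 1 + 1 + 1 + 1 + 1 = 9

9


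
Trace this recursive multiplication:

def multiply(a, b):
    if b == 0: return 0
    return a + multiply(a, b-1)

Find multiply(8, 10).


multiply(8, 10) = 8 + multiply(8, 9)
multiply(8, 9) = 8 + multiply(8, 8)
multiply(8, 8) = 8 + multiply(8, 7)
multiply(8, 7) = 8 + multiply(8, 6)
multiply(8, 6) = 8 + multiply(8, 5)
multiply(8, 5) = 8 + multiply(8, 4)
multiply(8, 4) = 8 + multiply(8, 3)
multiply(8, 3) = 8 + multiply(8, 2)
multiply(8, 2) = 8 + multiply(8, 1)
multiply(8, 1) = 8 + multiply(8, 0)
multiply(8, 0) = 0  (base case)
Total: 8 + 8 + 8 + 8 + 8 + 8 + 8 + 8 + 8 + 8 + 0 = 80

80


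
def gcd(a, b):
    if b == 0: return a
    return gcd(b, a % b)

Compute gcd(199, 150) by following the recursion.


gcd(199, 150) = gcd(150, 49)
gcd(150, 49) = gcd(49, 3)
gcd(49, 3) = gcd(3, 1)
gcd(3, 1) = gcd(1, 0)
gcd(1, 0) = 1  (base case)

1


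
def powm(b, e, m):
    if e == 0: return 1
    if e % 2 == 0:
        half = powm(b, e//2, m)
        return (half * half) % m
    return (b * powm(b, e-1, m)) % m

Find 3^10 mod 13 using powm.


powm(3, 10, 13): e is even, compute powm(3, 5, 13)
  powm(3, 5, 13): e is odd, compute powm(3, 4, 13)
    powm(3, 4, 13): e is even, compute powm(3, 2, 13)
      powm(3, 2, 13): e is even, compute powm(3, 1, 13)
        powm(3, 1, 13): e is odd, compute powm(3, 0, 13)
          powm(3, 0, 13) = 1
        (3 * 1) % 13 = 3
      half=3, (3*3) % 13 = 9
    half=9, (9*9) % 13 = 3
  (3 * 3) % 13 = 9
half=9, (9*9) % 13 = 3

3


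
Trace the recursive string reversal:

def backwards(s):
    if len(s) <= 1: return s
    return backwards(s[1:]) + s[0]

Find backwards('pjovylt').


backwards('pjovylt') = backwards('jovylt') + 'p'
backwards('jovylt') = backwards('ovylt') + 'j'
backwards('ovylt') = backwards('vylt') + 'o'
backwards('vylt') = backwards('ylt') + 'v'
backwards('ylt') = backwards('lt') + 'y'
backwards('lt') = backwards('t') + 'l'
backwards('t') = 't'  (base case)
Concatenating: 't' + 'l' + 'y' + 'v' + 'o' + 'j' + 'p' = 'tlyvojp'

tlyvojp


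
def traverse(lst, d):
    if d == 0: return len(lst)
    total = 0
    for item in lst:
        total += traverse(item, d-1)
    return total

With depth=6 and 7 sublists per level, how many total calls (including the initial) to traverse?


At depth 0 (root): 1 call
At depth 1: each of 1 parents calls traverse on 7 children = 7 calls
At depth 2: each of 7 parents calls traverse on 7 children = 49 calls
At depth 3: each of 49 parents calls traverse on 7 children = 343 calls
At depth 4: each of 343 parents calls traverse on 7 children = 2401 calls
At depth 5: each of 2401 parents calls traverse on 7 children = 16807 calls
At depth 6: each of 16807 parents calls traverse on 7 children = 117649 calls
Total: 1 + 7 + 49 + 343 + 2401 + 16807 + 117649 = 137257

137257


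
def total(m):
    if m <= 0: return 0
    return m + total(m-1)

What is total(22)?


total(22)
= 22 + 21 + 20 + 19 + 18 + 17 + 16 + 15 + 14 + 13 + 12 + 11 + 10 + 9 + 8 + 7 + 6 + 5 + 4 + 3 + 2 + 1 + total(0)
= 22 + 21 + 20 + 19 + 18 + 17 + 16 + 15 + 14 + 13 + 12 + 11 + 10 + 9 + 8 + 7 + 6 + 5 + 4 + 3 + 2 + 1 + 0
= 253

253


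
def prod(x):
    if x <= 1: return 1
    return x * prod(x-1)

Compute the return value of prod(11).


prod(11)
= 11 * prod(10)
= 11 * 10 * prod(9)
= 11 * 10 * 9 * prod(8)
= 11 * 10 * 9 * 8 * prod(7)
= 11 * 10 * 9 * 8 * 7 * prod(6)
= 11 * 10 * 9 * 8 * 7 * 6 * prod(5)
= 11 * 10 * 9 * 8 * 7 * 6 * 5 * prod(4)
= 11 * 10 * 9 * 8 * 7 * 6 * 5 * 4 * prod(3)
= 11 * 10 * 9 * 8 * 7 * 6 * 5 * 4 * 3 * prod(2)
= 11 * 10 * 9 * 8 * 7 * 6 * 5 * 4 * 3 * 2 * prod(1)
= 11 * 10 * 9 * 8 * 7 * 6 * 5 * 4 * 3 * 2 * 1
= 39916800

39916800


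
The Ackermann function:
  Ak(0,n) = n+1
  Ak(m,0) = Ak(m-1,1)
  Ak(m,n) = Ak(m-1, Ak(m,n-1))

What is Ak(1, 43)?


Ak(1, 43) = Ak(0, Ak(1, 42))
  Ak(1, 42) = Ak(0, Ak(1, 41))
    Ak(1, 41) = Ak(0, Ak(1, 40))
      Ak(1, 40) = Ak(0, Ak(1, 39))
        Ak(1, 39) = Ak(0, Ak(1, 38))
          Ak(1, 38) = Ak(0, Ak(1, 37))
          Ak(1, 37) = Ak(0, Ak(1, 36))
          Ak(1, 36) = Ak(0, Ak(1, 35))
          Ak(1, 35) = Ak(0, Ak(1, 34))
          Ak(1, 34) = Ak(0, Ak(1, 33))
          Ak(1, 33) = Ak(0, Ak(1, 32))
          Ak(1, 32) = Ak(0, Ak(1, 31))
          Ak(1, 31) = Ak(0, Ak(1, 30))
          Ak(1, 30) = Ak(0, Ak(1, 29))
          Ak(1, 29) = Ak(0, Ak(1, 28))
          Ak(1, 28) = Ak(0, Ak(1, 27))
          Ak(1, 27) = Ak(0, Ak(1, 26))
          Ak(1, 26) = Ak(0, Ak(1, 25))
          Ak(1, 25) = Ak(0, Ak(1, 24))
          Ak(1, 24) = Ak(0, Ak(1, 23))
          Ak(1, 23) = Ak(0, Ak(1, 22))
          Ak(1, 22) = Ak(0, Ak(1, 21))
          Ak(1, 21) = Ak(0, Ak(1, 20))
          Ak(1, 20) = Ak(0, Ak(1, 19))
          Ak(1, 19) = Ak(0, Ak(1, 18))
... (trace truncated)
Result: Ak(1, 43) = 45

45


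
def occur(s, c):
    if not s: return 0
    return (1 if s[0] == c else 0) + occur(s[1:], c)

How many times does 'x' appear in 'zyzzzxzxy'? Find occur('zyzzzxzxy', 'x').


s[0]='z' != 'x' -> 0
s[0]='y' != 'x' -> 0
s[0]='z' != 'x' -> 0
s[0]='z' != 'x' -> 0
s[0]='z' != 'x' -> 0
s[0]='x' == 'x' -> 1
s[0]='z' != 'x' -> 0
s[0]='x' == 'x' -> 1
s[0]='y' != 'x' -> 0
Sum: 0 + 0 + 0 + 0 + 0 + 1 + 0 + 1 + 0 = 2

2


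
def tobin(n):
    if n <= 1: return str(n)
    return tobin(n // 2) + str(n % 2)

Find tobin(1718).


tobin(1718) = tobin(859) + '0'
tobin(859) = tobin(429) + '1'
tobin(429) = tobin(214) + '1'
tobin(214) = tobin(107) + '0'
tobin(107) = tobin(53) + '1'
tobin(53) = tobin(26) + '1'
tobin(26) = tobin(13) + '0'
tobin(13) = tobin(6) + '1'
tobin(6) = tobin(3) + '0'
tobin(3) = tobin(1) + '1'
tobin(1) = '1'  (base case)
Concatenating: '1' + '1' + '0' + '1' + '0' + '1' + '1' + '0' + '1' + '1' + '0' = '11010110110'

11010110110


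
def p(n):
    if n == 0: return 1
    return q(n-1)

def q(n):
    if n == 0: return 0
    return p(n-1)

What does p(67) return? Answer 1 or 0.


p(67) = q(66)
q(66) = p(65)
p(65) = q(64)
q(64) = p(63)
p(63) = q(62)
q(62) = p(61)
p(61) = q(60)
q(60) = p(59)
p(59) = q(58)
q(58) = p(57)
p(57) = q(56)
q(56) = p(55)
p(55) = q(54)
q(54) = p(53)
p(53) = q(52)
q(52) = p(51)
p(51) = q(50)
q(50) = p(49)
p(49) = q(48)
q(48) = p(47)
p(47) = q(46)
q(46) = p(45)
p(45) = q(44)
q(44) = p(43)
p(43) = q(42)
q(42) = p(41)
p(41) = q(40)
q(40) = p(39)
p(39) = q(38)
q(38) = p(37)
p(37) = q(36)
q(36) = p(35)
p(35) = q(34)
q(34) = p(33)
p(33) = q(32)
q(32) = p(31)
p(31) = q(30)
q(30) = p(29)
p(29) = q(28)
q(28) = p(27)
p(27) = q(26)
q(26) = p(25)
p(25) = q(24)
q(24) = p(23)
p(23) = q(22)
q(22) = p(21)
p(21) = q(20)
q(20) = p(19)
p(19) = q(18)
q(18) = p(17)
p(17) = q(16)
q(16) = p(15)
p(15) = q(14)
q(14) = p(13)
p(13) = q(12)
q(12) = p(11)
p(11) = q(10)
q(10) = p(9)
p(9) = q(8)
q(8) = p(7)
p(7) = q(6)
q(6) = p(5)
p(5) = q(4)
q(4) = p(3)
p(3) = q(2)
q(2) = p(1)
p(1) = q(0)
q(0) = 0  (base case)
Result: 0

0


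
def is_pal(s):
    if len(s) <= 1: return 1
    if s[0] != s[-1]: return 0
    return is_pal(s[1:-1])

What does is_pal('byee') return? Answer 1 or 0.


is_pal('byee'): s[0]='b' != s[-1]='e' -> return 0
Result: 0 (not a palindrome)

0


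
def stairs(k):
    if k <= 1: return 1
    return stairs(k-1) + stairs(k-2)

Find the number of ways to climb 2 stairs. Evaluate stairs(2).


Building up from base cases:
stairs(0) = 1
stairs(1) = 1
stairs(2) = stairs(1) + stairs(0) = 1 + 1 = 2

2


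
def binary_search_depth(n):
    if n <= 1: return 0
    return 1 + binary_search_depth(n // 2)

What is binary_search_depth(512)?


512 / 2 = 256
256 / 2 = 128
128 / 2 = 64
64 / 2 = 32
32 / 2 = 16
16 / 2 = 8
8 / 2 = 4
4 / 2 = 2
2 / 2 = 1
Reached 1 after 9 halvings

9


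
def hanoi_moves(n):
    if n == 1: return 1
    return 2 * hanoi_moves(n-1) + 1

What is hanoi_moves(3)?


hanoi_moves(3) = 2 * hanoi_moves(2) + 1
hanoi_moves(2) = 2 * hanoi_moves(1) + 1
hanoi_moves(1) = 1  (base case)
hanoi_moves(2) = 2 * 1 + 1 = 3
hanoi_moves(3) = 2 * 3 + 1 = 7

7


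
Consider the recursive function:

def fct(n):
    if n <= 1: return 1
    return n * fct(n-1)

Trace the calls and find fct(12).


fct(12)
= 12 * fct(11)
= 12 * 11 * fct(10)
= 12 * 11 * 10 * fct(9)
= 12 * 11 * 10 * 9 * fct(8)
= 12 * 11 * 10 * 9 * 8 * fct(7)
= 12 * 11 * 10 * 9 * 8 * 7 * fct(6)
= 12 * 11 * 10 * 9 * 8 * 7 * 6 * fct(5)
= 12 * 11 * 10 * 9 * 8 * 7 * 6 * 5 * fct(4)
= 12 * 11 * 10 * 9 * 8 * 7 * 6 * 5 * 4 * fct(3)
= 12 * 11 * 10 * 9 * 8 * 7 * 6 * 5 * 4 * 3 * fct(2)
= 12 * 11 * 10 * 9 * 8 * 7 * 6 * 5 * 4 * 3 * 2 * fct(1)
= 12 * 11 * 10 * 9 * 8 * 7 * 6 * 5 * 4 * 3 * 2 * 1
= 479001600

479001600


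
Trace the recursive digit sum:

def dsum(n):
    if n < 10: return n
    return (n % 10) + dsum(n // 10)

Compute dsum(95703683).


dsum(95703683) = 3 + dsum(9570368)
dsum(9570368) = 8 + dsum(957036)
dsum(957036) = 6 + dsum(95703)
dsum(95703) = 3 + dsum(9570)
dsum(9570) = 0 + dsum(957)
dsum(957) = 7 + dsum(95)
dsum(95) = 5 + dsum(9)
dsum(9) = 9  (base case)
Total: 3 + 8 + 6 + 3 + 0 + 7 + 5 + 9 = 41

41


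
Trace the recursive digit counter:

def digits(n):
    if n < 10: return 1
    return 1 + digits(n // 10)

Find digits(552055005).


digits(552055005) = 1 + digits(55205500)
digits(55205500) = 1 + digits(5520550)
digits(5520550) = 1 + digits(552055)
digits(552055) = 1 + digits(55205)
digits(55205) = 1 + digits(5520)
digits(5520) = 1 + digits(552)
digits(552) = 1 + digits(55)
digits(55) = 1 + digits(5)
digits(5) = 1  (base case: 5 < 10)
Unwinding: 1 + 1 + 1 + 1 + 1 + 1 + 1 + 1 + 1 = 9

9


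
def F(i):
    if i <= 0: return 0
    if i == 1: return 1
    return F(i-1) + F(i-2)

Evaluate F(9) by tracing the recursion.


Computing F(9) bottom-up:
F(0) = 0
F(1) = 1
F(2) = F(1) + F(0) = 1 + 0 = 1
F(3) = F(2) + F(1) = 1 + 1 = 2
F(4) = F(3) + F(2) = 2 + 1 = 3
F(5) = F(4) + F(3) = 3 + 2 = 5
F(6) = F(5) + F(4) = 5 + 3 = 8
F(7) = F(6) + F(5) = 8 + 5 = 13
F(8) = F(7) + F(6) = 13 + 8 = 21
F(9) = F(8) + F(7) = 21 + 13 = 34

34


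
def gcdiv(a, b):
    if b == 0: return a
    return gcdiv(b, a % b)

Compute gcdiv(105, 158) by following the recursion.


gcdiv(105, 158) = gcdiv(158, 105)
gcdiv(158, 105) = gcdiv(105, 53)
gcdiv(105, 53) = gcdiv(53, 52)
gcdiv(53, 52) = gcdiv(52, 1)
gcdiv(52, 1) = gcdiv(1, 0)
gcdiv(1, 0) = 1  (base case)

1


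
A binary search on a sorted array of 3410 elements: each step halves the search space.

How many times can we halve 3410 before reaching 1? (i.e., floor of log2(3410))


3410 / 2 = 1705
1705 / 2 = 852
852 / 2 = 426
426 / 2 = 213
213 / 2 = 106
106 / 2 = 53
53 / 2 = 26
26 / 2 = 13
13 / 2 = 6
6 / 2 = 3
3 / 2 = 1
Reached 1 after 11 halvings

11


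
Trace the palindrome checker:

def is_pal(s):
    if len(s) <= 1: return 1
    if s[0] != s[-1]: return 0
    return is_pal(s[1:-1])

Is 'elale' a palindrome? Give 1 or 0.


is_pal('elale'): s[0]='e' == s[-1]='e' -> check is_pal('lal')
is_pal('lal'): s[0]='l' == s[-1]='l' -> check is_pal('a')
is_pal('a'): len <= 1 -> return 1  (base case)
Result: 1 (palindrome)

1


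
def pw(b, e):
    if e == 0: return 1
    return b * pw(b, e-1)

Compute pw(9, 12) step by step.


pw(9, 12)
= 9 * pw(9, 11)
= 9 * 9 * pw(9, 10)
= 9 * 9 * 9 * pw(9, 9)
= 9 * 9 * 9 * 9 * pw(9, 8)
= 9 * 9 * 9 * 9 * 9 * pw(9, 7)
= 9 * 9 * 9 * 9 * 9 * 9 * pw(9, 6)
= 9 * 9 * 9 * 9 * 9 * 9 * 9 * pw(9, 5)
= 9 * 9 * 9 * 9 * 9 * 9 * 9 * 9 * pw(9, 4)
= 9 * 9 * 9 * 9 * 9 * 9 * 9 * 9 * 9 * pw(9, 3)
= 9 * 9 * 9 * 9 * 9 * 9 * 9 * 9 * 9 * 9 * pw(9, 2)
= 9 * 9 * 9 * 9 * 9 * 9 * 9 * 9 * 9 * 9 * 9 * pw(9, 1)
= 9 * 9 * 9 * 9 * 9 * 9 * 9 * 9 * 9 * 9 * 9 * 9 * pw(9, 0)
= 9 * 9 * 9 * 9 * 9 * 9 * 9 * 9 * 9 * 9 * 9 * 9 * 1
= 282429536481

282429536481


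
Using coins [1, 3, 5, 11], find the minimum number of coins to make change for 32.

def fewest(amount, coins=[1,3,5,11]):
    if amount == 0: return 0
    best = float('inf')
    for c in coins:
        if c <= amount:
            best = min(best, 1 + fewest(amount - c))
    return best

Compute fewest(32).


Building up with DP:
fewest(0) = 0
fewest(1) = min(1+fewest(0)=1+0=1) = 1
fewest(2) = min(1+fewest(1)=1+1=2) = 2
fewest(3) = min(1+fewest(2)=1+2=3, 1+fewest(0)=1+0=1) = 1
fewest(4) = min(1+fewest(3)=1+1=2, 1+fewest(1)=1+1=2) = 2
fewest(5) = min(1+fewest(4)=1+2=3, 1+fewest(2)=1+2=3, 1+fewest(0)=1+0=1) = 1
fewest(6) = min(1+fewest(5)=1+1=2, 1+fewest(3)=1+1=2, 1+fewest(1)=1+1=2) = 2
fewest(7) = min(1+fewest(6)=1+2=3, 1+fewest(4)=1+2=3, 1+fewest(2)=1+2=3) = 3
fewest(8) = min(1+fewest(7)=1+3=4, 1+fewest(5)=1+1=2, 1+fewest(3)=1+1=2) = 2
fewest(9) = min(1+fewest(8)=1+2=3, 1+fewest(6)=1+2=3, 1+fewest(4)=1+2=3) = 3
fewest(10) = min(1+fewest(9)=1+3=4, 1+fewest(7)=1+3=4, 1+fewest(5)=1+1=2) = 2
fewest(11) = min(1+fewest(10)=1+2=3, 1+fewest(8)=1+2=3, 1+fewest(6)=1+2=3, 1+fewest(0)=1+0=1) = 1
fewest(12) = min(1+fewest(11)=1+1=2, 1+fewest(9)=1+3=4, 1+fewest(7)=1+3=4, 1+fewest(1)=1+1=2) = 2
fewest(13) = min(1+fewest(12)=1+2=3, 1+fewest(10)=1+2=3, 1+fewest(8)=1+2=3, 1+fewest(2)=1+2=3) = 3
fewest(14) = min(1+fewest(13)=1+3=4, 1+fewest(11)=1+1=2, 1+fewest(9)=1+3=4, 1+fewest(3)=1+1=2) = 2
fewest(15) = min(1+fewest(14)=1+2=3, 1+fewest(12)=1+2=3, 1+fewest(10)=1+2=3, 1+fewest(4)=1+2=3) = 3
fewest(16) = min(1+fewest(15)=1+3=4, 1+fewest(13)=1+3=4, 1+fewest(11)=1+1=2, 1+fewest(5)=1+1=2) = 2
fewest(17) = min(1+fewest(16)=1+2=3, 1+fewest(14)=1+2=3, 1+fewest(12)=1+2=3, 1+fewest(6)=1+2=3) = 3
fewest(18) = min(1+fewest(17)=1+3=4, 1+fewest(15)=1+3=4, 1+fewest(13)=1+3=4, 1+fewest(7)=1+3=4) = 4
fewest(19) = min(1+fewest(18)=1+4=5, 1+fewest(16)=1+2=3, 1+fewest(14)=1+2=3, 1+fewest(8)=1+2=3) = 3
fewest(20) = min(1+fewest(19)=1+3=4, 1+fewest(17)=1+3=4, 1+fewest(15)=1+3=4, 1+fewest(9)=1+3=4) = 4
fewest(21) = min(1+fewest(20)=1+4=5, 1+fewest(18)=1+4=5, 1+fewest(16)=1+2=3, 1+fewest(10)=1+2=3) = 3
fewest(22) = min(1+fewest(21)=1+3=4, 1+fewest(19)=1+3=4, 1+fewest(17)=1+3=4, 1+fewest(11)=1+1=2) = 2
fewest(23) = min(1+fewest(22)=1+2=3, 1+fewest(20)=1+4=5, 1+fewest(18)=1+4=5, 1+fewest(12)=1+2=3) = 3
fewest(24) = min(1+fewest(23)=1+3=4, 1+fewest(21)=1+3=4, 1+fewest(19)=1+3=4, 1+fewest(13)=1+3=4) = 4
fewest(25) = min(1+fewest(24)=1+4=5, 1+fewest(22)=1+2=3, 1+fewest(20)=1+4=5, 1+fewest(14)=1+2=3) = 3
fewest(26) = min(1+fewest(25)=1+3=4, 1+fewest(23)=1+3=4, 1+fewest(21)=1+3=4, 1+fewest(15)=1+3=4) = 4
fewest(27) = min(1+fewest(26)=1+4=5, 1+fewest(24)=1+4=5, 1+fewest(22)=1+2=3, 1+fewest(16)=1+2=3) = 3
fewest(28) = min(1+fewest(27)=1+3=4, 1+fewest(25)=1+3=4, 1+fewest(23)=1+3=4, 1+fewest(17)=1+3=4) = 4
fewest(29) = min(1+fewest(28)=1+4=5, 1+fewest(26)=1+4=5, 1+fewest(24)=1+4=5, 1+fewest(18)=1+4=5) = 5
fewest(30) = min(1+fewest(29)=1+5=6, 1+fewest(27)=1+3=4, 1+fewest(25)=1+3=4, 1+fewest(19)=1+3=4) = 4
fewest(31) = min(1+fewest(30)=1+4=5, 1+fewest(28)=1+4=5, 1+fewest(26)=1+4=5, 1+fewest(20)=1+4=5) = 5
fewest(32) = min(1+fewest(31)=1+5=6, 1+fewest(29)=1+5=6, 1+fewest(27)=1+3=4, 1+fewest(21)=1+3=4) = 4

4


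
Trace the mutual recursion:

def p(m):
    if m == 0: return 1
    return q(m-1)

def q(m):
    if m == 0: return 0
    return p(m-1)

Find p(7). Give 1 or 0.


p(7) = q(6)
q(6) = p(5)
p(5) = q(4)
q(4) = p(3)
p(3) = q(2)
q(2) = p(1)
p(1) = q(0)
q(0) = 0  (base case)
Result: 0

0


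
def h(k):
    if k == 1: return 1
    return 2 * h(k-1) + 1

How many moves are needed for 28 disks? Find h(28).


h(28) = 2 * h(27) + 1
h(27) = 2 * h(26) + 1
h(26) = 2 * h(25) + 1
h(25) = 2 * h(24) + 1
h(24) = 2 * h(23) + 1
h(23) = 2 * h(22) + 1
h(22) = 2 * h(21) + 1
h(21) = 2 * h(20) + 1
h(20) = 2 * h(19) + 1
h(19) = 2 * h(18) + 1
h(18) = 2 * h(17) + 1
h(17) = 2 * h(16) + 1
h(16) = 2 * h(15) + 1
h(15) = 2 * h(14) + 1
h(14) = 2 * h(13) + 1
h(13) = 2 * h(12) + 1
h(12) = 2 * h(11) + 1
h(11) = 2 * h(10) + 1
h(10) = 2 * h(9) + 1
h(9) = 2 * h(8) + 1
h(8) = 2 * h(7) + 1
h(7) = 2 * h(6) + 1
h(6) = 2 * h(5) + 1
h(5) = 2 * h(4) + 1
h(4) = 2 * h(3) + 1
h(3) = 2 * h(2) + 1
h(2) = 2 * h(1) + 1
h(1) = 1  (base case)
h(2) = 2 * 1 + 1 = 3
h(3) = 2 * 3 + 1 = 7
h(4) = 2 * 7 + 1 = 15
h(5) = 2 * 15 + 1 = 31
h(6) = 2 * 31 + 1 = 63
h(7) = 2 * 63 + 1 = 127
h(8) = 2 * 127 + 1 = 255
h(9) = 2 * 255 + 1 = 511
h(10) = 2 * 511 + 1 = 1023
h(11) = 2 * 1023 + 1 = 2047
h(12) = 2 * 2047 + 1 = 4095
h(13) = 2 * 4095 + 1 = 8191
h(14) = 2 * 8191 + 1 = 16383
h(15) = 2 * 16383 + 1 = 32767
h(16) = 2 * 32767 + 1 = 65535
h(17) = 2 * 65535 + 1 = 131071
h(18) = 2 * 131071 + 1 = 262143
h(19) = 2 * 262143 + 1 = 524287
h(20) = 2 * 524287 + 1 = 1048575
h(21) = 2 * 1048575 + 1 = 2097151
h(22) = 2 * 2097151 + 1 = 4194303
h(23) = 2 * 4194303 + 1 = 8388607
h(24) = 2 * 8388607 + 1 = 16777215
h(25) = 2 * 16777215 + 1 = 33554431
h(26) = 2 * 33554431 + 1 = 67108863
h(27) = 2 * 67108863 + 1 = 134217727
h(28) = 2 * 134217727 + 1 = 268435455

268435455


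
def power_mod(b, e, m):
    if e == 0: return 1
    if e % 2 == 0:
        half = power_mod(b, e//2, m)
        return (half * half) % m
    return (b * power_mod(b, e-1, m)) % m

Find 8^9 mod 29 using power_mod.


power_mod(8, 9, 29): e is odd, compute power_mod(8, 8, 29)
  power_mod(8, 8, 29): e is even, compute power_mod(8, 4, 29)
    power_mod(8, 4, 29): e is even, compute power_mod(8, 2, 29)
      power_mod(8, 2, 29): e is even, compute power_mod(8, 1, 29)
        power_mod(8, 1, 29): e is odd, compute power_mod(8, 0, 29)
          power_mod(8, 0, 29) = 1
        (8 * 1) % 29 = 8
      half=8, (8*8) % 29 = 6
    half=6, (6*6) % 29 = 7
  half=7, (7*7) % 29 = 20
(8 * 20) % 29 = 15

15


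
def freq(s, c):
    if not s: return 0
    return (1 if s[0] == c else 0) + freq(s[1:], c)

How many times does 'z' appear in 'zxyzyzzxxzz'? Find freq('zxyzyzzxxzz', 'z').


s[0]='z' == 'z' -> 1
s[0]='x' != 'z' -> 0
s[0]='y' != 'z' -> 0
s[0]='z' == 'z' -> 1
s[0]='y' != 'z' -> 0
s[0]='z' == 'z' -> 1
s[0]='z' == 'z' -> 1
s[0]='x' != 'z' -> 0
s[0]='x' != 'z' -> 0
s[0]='z' == 'z' -> 1
s[0]='z' == 'z' -> 1
Sum: 1 + 0 + 0 + 1 + 0 + 1 + 1 + 0 + 0 + 1 + 1 = 6

6


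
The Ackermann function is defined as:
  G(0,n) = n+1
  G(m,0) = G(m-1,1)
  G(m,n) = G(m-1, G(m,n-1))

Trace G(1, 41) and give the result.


G(1, 41) = G(0, G(1, 40))
  G(1, 40) = G(0, G(1, 39))
    G(1, 39) = G(0, G(1, 38))
      G(1, 38) = G(0, G(1, 37))
        G(1, 37) = G(0, G(1, 36))
          G(1, 36) = G(0, G(1, 35))
          G(1, 35) = G(0, G(1, 34))
          G(1, 34) = G(0, G(1, 33))
          G(1, 33) = G(0, G(1, 32))
          G(1, 32) = G(0, G(1, 31))
          G(1, 31) = G(0, G(1, 30))
          G(1, 30) = G(0, G(1, 29))
          G(1, 29) = G(0, G(1, 28))
          G(1, 28) = G(0, G(1, 27))
          G(1, 27) = G(0, G(1, 26))
          G(1, 26) = G(0, G(1, 25))
          G(1, 25) = G(0, G(1, 24))
          G(1, 24) = G(0, G(1, 23))
          G(1, 23) = G(0, G(1, 22))
          G(1, 22) = G(0, G(1, 21))
          G(1, 21) = G(0, G(1, 20))
          G(1, 20) = G(0, G(1, 19))
          G(1, 19) = G(0, G(1, 18))
          G(1, 18) = G(0, G(1, 17))
          G(1, 17) = G(0, G(1, 16))
... (trace truncated)
Result: G(1, 41) = 43

43


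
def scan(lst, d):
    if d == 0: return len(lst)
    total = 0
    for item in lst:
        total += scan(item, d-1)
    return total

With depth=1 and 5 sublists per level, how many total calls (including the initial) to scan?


At depth 0 (root): 1 call
At depth 1: each of 1 parents calls scan on 5 children = 5 calls
Total: 1 + 5 = 6

6


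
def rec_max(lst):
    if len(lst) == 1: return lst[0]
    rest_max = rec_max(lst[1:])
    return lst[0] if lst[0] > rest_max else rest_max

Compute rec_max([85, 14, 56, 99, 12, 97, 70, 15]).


rec_max([85, 14, 56, 99, 12, 97, 70, 15]): compare 85 with rec_max([14, 56, 99, 12, 97, 70, 15])
rec_max([14, 56, 99, 12, 97, 70, 15]): compare 14 with rec_max([56, 99, 12, 97, 70, 15])
rec_max([56, 99, 12, 97, 70, 15]): compare 56 with rec_max([99, 12, 97, 70, 15])
rec_max([99, 12, 97, 70, 15]): compare 99 with rec_max([12, 97, 70, 15])
rec_max([12, 97, 70, 15]): compare 12 with rec_max([97, 70, 15])
rec_max([97, 70, 15]): compare 97 with rec_max([70, 15])
rec_max([70, 15]): compare 70 with rec_max([15])
rec_max([15]) = 15  (base case)
Compare 70 with 15 -> 70
Compare 97 with 70 -> 97
Compare 12 with 97 -> 97
Compare 99 with 97 -> 99
Compare 56 with 99 -> 99
Compare 14 with 99 -> 99
Compare 85 with 99 -> 99

99


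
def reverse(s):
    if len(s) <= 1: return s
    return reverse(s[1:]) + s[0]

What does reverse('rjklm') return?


reverse('rjklm') = reverse('jklm') + 'r'
reverse('jklm') = reverse('klm') + 'j'
reverse('klm') = reverse('lm') + 'k'
reverse('lm') = reverse('m') + 'l'
reverse('m') = 'm'  (base case)
Concatenating: 'm' + 'l' + 'k' + 'j' + 'r' = 'mlkjr'

mlkjr


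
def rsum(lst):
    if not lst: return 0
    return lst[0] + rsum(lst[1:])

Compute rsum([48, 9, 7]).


rsum([48, 9, 7]) = 48 + rsum([9, 7])
rsum([9, 7]) = 9 + rsum([7])
rsum([7]) = 7 + rsum([])
rsum([]) = 0  (base case)
Total: 48 + 9 + 7 + 0 = 64

64


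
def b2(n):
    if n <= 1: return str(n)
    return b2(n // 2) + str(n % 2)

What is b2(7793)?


b2(7793) = b2(3896) + '1'
b2(3896) = b2(1948) + '0'
b2(1948) = b2(974) + '0'
b2(974) = b2(487) + '0'
b2(487) = b2(243) + '1'
b2(243) = b2(121) + '1'
b2(121) = b2(60) + '1'
b2(60) = b2(30) + '0'
b2(30) = b2(15) + '0'
b2(15) = b2(7) + '1'
b2(7) = b2(3) + '1'
b2(3) = b2(1) + '1'
b2(1) = '1'  (base case)
Concatenating: '1' + '1' + '1' + '1' + '0' + '0' + '1' + '1' + '1' + '0' + '0' + '0' + '1' = '1111001110001'

1111001110001


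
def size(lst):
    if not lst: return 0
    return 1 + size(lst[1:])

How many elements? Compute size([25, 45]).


size([25, 45]) = 1 + size([45])
size([45]) = 1 + size([])
size([]) = 0  (base case)
Unwinding: 1 + 1 + 0 = 2

2


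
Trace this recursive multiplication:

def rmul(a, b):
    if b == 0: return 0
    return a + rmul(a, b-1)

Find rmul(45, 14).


rmul(45, 14) = 45 + rmul(45, 13)
rmul(45, 13) = 45 + rmul(45, 12)
rmul(45, 12) = 45 + rmul(45, 11)
rmul(45, 11) = 45 + rmul(45, 10)
rmul(45, 10) = 45 + rmul(45, 9)
rmul(45, 9) = 45 + rmul(45, 8)
rmul(45, 8) = 45 + rmul(45, 7)
rmul(45, 7) = 45 + rmul(45, 6)
rmul(45, 6) = 45 + rmul(45, 5)
rmul(45, 5) = 45 + rmul(45, 4)
rmul(45, 4) = 45 + rmul(45, 3)
rmul(45, 3) = 45 + rmul(45, 2)
rmul(45, 2) = 45 + rmul(45, 1)
rmul(45, 1) = 45 + rmul(45, 0)
rmul(45, 0) = 0  (base case)
Total: 45 + 45 + 45 + 45 + 45 + 45 + 45 + 45 + 45 + 45 + 45 + 45 + 45 + 45 + 0 = 630

630


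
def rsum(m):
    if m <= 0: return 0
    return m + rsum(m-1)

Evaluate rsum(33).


rsum(33)
= 33 + 32 + 31 + 30 + 29 + 28 + 27 + 26 + 25 + 24 + 23 + 22 + 21 + 20 + 19 + 18 + 17 + 16 + 15 + 14 + 13 + 12 + 11 + 10 + 9 + 8 + 7 + 6 + 5 + 4 + 3 + 2 + 1 + rsum(0)
= 33 + 32 + 31 + 30 + 29 + 28 + 27 + 26 + 25 + 24 + 23 + 22 + 21 + 20 + 19 + 18 + 17 + 16 + 15 + 14 + 13 + 12 + 11 + 10 + 9 + 8 + 7 + 6 + 5 + 4 + 3 + 2 + 1 + 0
= 561

561


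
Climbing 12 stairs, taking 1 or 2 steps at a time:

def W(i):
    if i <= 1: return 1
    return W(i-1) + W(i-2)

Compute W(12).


Building up from base cases:
W(0) = 1
W(1) = 1
W(2) = W(1) + W(0) = 1 + 1 = 2
W(3) = W(2) + W(1) = 2 + 1 = 3
W(4) = W(3) + W(2) = 3 + 2 = 5
W(5) = W(4) + W(3) = 5 + 3 = 8
W(6) = W(5) + W(4) = 8 + 5 = 13
W(7) = W(6) + W(5) = 13 + 8 = 21
W(8) = W(7) + W(6) = 21 + 13 = 34
W(9) = W(8) + W(7) = 34 + 21 = 55
W(10) = W(9) + W(8) = 55 + 34 = 89
W(11) = W(10) + W(9) = 89 + 55 = 144
W(12) = W(11) + W(10) = 144 + 89 = 233

233


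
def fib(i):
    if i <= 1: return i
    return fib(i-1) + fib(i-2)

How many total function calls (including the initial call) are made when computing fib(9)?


Let C(n) = total calls for fib(n)
C(0) = 1, C(1) = 1
C(2) = 1 + C(1) + C(0) = 1 + 1 + 1 = 3
C(3) = 1 + C(2) + C(1) = 1 + 3 + 1 = 5
C(4) = 1 + C(3) + C(2) = 1 + 5 + 3 = 9
C(5) = 1 + C(4) + C(3) = 1 + 9 + 5 = 15
C(6) = 1 + C(5) + C(4) = 1 + 15 + 9 = 25
C(7) = 1 + C(6) + C(5) = 1 + 25 + 15 = 41
C(8) = 1 + C(7) + C(6) = 1 + 41 + 25 = 67
C(9) = 1 + C(8) + C(7) = 1 + 67 + 41 = 109

109


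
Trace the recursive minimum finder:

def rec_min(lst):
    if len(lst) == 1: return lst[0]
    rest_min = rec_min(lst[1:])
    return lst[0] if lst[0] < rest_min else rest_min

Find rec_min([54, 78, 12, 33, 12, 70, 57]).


rec_min([54, 78, 12, 33, 12, 70, 57]): compare 54 with rec_min([78, 12, 33, 12, 70, 57])
rec_min([78, 12, 33, 12, 70, 57]): compare 78 with rec_min([12, 33, 12, 70, 57])
rec_min([12, 33, 12, 70, 57]): compare 12 with rec_min([33, 12, 70, 57])
rec_min([33, 12, 70, 57]): compare 33 with rec_min([12, 70, 57])
rec_min([12, 70, 57]): compare 12 with rec_min([70, 57])
rec_min([70, 57]): compare 70 with rec_min([57])
rec_min([57]) = 57  (base case)
Compare 70 with 57 -> 57
Compare 12 with 57 -> 12
Compare 33 with 12 -> 12
Compare 12 with 12 -> 12
Compare 78 with 12 -> 12
Compare 54 with 12 -> 12

12


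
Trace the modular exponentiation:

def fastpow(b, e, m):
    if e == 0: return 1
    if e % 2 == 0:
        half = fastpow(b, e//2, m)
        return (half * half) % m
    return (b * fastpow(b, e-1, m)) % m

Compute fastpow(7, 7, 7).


fastpow(7, 7, 7): e is odd, compute fastpow(7, 6, 7)
  fastpow(7, 6, 7): e is even, compute fastpow(7, 3, 7)
    fastpow(7, 3, 7): e is odd, compute fastpow(7, 2, 7)
      fastpow(7, 2, 7): e is even, compute fastpow(7, 1, 7)
        fastpow(7, 1, 7): e is odd, compute fastpow(7, 0, 7)
          fastpow(7, 0, 7) = 1
        (7 * 1) % 7 = 0
      half=0, (0*0) % 7 = 0
    (7 * 0) % 7 = 0
  half=0, (0*0) % 7 = 0
(7 * 0) % 7 = 0

0


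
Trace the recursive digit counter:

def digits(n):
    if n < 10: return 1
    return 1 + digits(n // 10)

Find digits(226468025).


digits(226468025) = 1 + digits(22646802)
digits(22646802) = 1 + digits(2264680)
digits(2264680) = 1 + digits(226468)
digits(226468) = 1 + digits(22646)
digits(22646) = 1 + digits(2264)
digits(2264) = 1 + digits(226)
digits(226) = 1 + digits(22)
digits(22) = 1 + digits(2)
digits(2) = 1  (base case: 2 < 10)
Unwinding: 1 + 1 + 1 + 1 + 1 + 1 + 1 + 1 + 1 = 9

9


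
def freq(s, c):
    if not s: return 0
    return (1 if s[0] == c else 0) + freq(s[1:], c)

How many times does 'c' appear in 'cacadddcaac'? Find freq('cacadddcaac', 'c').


s[0]='c' == 'c' -> 1
s[0]='a' != 'c' -> 0
s[0]='c' == 'c' -> 1
s[0]='a' != 'c' -> 0
s[0]='d' != 'c' -> 0
s[0]='d' != 'c' -> 0
s[0]='d' != 'c' -> 0
s[0]='c' == 'c' -> 1
s[0]='a' != 'c' -> 0
s[0]='a' != 'c' -> 0
s[0]='c' == 'c' -> 1
Sum: 1 + 0 + 1 + 0 + 0 + 0 + 0 + 1 + 0 + 0 + 1 = 4

4


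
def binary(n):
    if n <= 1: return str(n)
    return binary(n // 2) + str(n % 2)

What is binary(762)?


binary(762) = binary(381) + '0'
binary(381) = binary(190) + '1'
binary(190) = binary(95) + '0'
binary(95) = binary(47) + '1'
binary(47) = binary(23) + '1'
binary(23) = binary(11) + '1'
binary(11) = binary(5) + '1'
binary(5) = binary(2) + '1'
binary(2) = binary(1) + '0'
binary(1) = '1'  (base case)
Concatenating: '1' + '0' + '1' + '1' + '1' + '1' + '1' + '0' + '1' + '0' = '1011111010'

1011111010
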